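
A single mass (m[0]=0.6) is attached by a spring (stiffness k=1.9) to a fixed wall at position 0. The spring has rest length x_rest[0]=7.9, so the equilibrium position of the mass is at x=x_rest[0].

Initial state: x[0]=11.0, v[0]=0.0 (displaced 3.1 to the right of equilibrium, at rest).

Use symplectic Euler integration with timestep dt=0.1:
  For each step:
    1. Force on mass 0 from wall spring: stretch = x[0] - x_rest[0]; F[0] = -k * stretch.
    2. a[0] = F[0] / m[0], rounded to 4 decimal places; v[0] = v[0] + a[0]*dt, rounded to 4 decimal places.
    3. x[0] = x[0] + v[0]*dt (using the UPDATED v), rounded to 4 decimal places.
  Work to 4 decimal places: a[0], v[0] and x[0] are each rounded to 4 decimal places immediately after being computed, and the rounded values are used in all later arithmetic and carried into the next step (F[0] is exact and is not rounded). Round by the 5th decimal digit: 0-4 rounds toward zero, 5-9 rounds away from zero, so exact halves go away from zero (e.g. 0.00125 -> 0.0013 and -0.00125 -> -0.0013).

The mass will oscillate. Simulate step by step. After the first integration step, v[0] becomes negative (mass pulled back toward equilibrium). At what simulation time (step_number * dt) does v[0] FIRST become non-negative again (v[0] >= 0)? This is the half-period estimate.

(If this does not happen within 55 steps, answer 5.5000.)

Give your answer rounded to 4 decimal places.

Step 0: x=[11.0000] v=[0.0000]
Step 1: x=[10.9018] v=[-0.9817]
Step 2: x=[10.7086] v=[-1.9323]
Step 3: x=[10.4264] v=[-2.8217]
Step 4: x=[10.0642] v=[-3.6217]
Step 5: x=[9.6335] v=[-4.3070]
Step 6: x=[9.1479] v=[-4.8559]
Step 7: x=[8.6228] v=[-5.2511]
Step 8: x=[8.0748] v=[-5.4800]
Step 9: x=[7.5213] v=[-5.5354]
Step 10: x=[6.9798] v=[-5.4155]
Step 11: x=[6.4674] v=[-5.1241]
Step 12: x=[6.0004] v=[-4.6704]
Step 13: x=[5.5935] v=[-4.0689]
Step 14: x=[5.2597] v=[-3.3385]
Step 15: x=[5.0095] v=[-2.5024]
Step 16: x=[4.8508] v=[-1.5871]
Step 17: x=[4.7887] v=[-0.6215]
Step 18: x=[4.8251] v=[0.3638]
First v>=0 after going negative at step 18, time=1.8000

Answer: 1.8000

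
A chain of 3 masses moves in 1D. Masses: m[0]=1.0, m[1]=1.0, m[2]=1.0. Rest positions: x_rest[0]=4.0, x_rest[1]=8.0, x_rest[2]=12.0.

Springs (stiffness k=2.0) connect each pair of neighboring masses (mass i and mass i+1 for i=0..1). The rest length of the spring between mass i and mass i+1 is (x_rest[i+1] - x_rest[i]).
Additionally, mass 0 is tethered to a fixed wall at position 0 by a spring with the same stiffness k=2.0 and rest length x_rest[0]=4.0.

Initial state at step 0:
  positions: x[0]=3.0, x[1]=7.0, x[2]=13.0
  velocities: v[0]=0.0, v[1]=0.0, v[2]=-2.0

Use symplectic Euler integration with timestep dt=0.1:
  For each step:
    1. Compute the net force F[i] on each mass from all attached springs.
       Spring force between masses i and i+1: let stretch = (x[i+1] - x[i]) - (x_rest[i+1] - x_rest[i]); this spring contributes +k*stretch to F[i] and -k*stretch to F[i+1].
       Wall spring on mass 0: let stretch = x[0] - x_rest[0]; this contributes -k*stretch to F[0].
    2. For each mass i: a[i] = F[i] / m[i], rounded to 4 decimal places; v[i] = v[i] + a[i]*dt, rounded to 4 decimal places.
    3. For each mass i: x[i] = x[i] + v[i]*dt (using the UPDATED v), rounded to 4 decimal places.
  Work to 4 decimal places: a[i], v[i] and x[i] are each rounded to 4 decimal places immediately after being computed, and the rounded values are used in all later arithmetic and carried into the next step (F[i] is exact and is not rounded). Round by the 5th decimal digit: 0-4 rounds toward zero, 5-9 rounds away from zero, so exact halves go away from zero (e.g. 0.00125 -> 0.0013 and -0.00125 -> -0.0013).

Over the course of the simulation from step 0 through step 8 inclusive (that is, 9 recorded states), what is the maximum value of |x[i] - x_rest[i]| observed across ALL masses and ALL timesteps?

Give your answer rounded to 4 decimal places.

Step 0: x=[3.0000 7.0000 13.0000] v=[0.0000 0.0000 -2.0000]
Step 1: x=[3.0200 7.0400 12.7600] v=[0.2000 0.4000 -2.4000]
Step 2: x=[3.0600 7.1140 12.4856] v=[0.4000 0.7400 -2.7440]
Step 3: x=[3.1199 7.2144 12.1838] v=[0.5988 1.0035 -3.0183]
Step 4: x=[3.1993 7.3323 11.8626] v=[0.7937 1.1785 -3.2122]
Step 5: x=[3.2973 7.4581 11.5308] v=[0.9804 1.2580 -3.3183]
Step 6: x=[3.4126 7.5821 11.1975] v=[1.1531 1.2404 -3.3328]
Step 7: x=[3.5431 7.6951 10.8719] v=[1.3045 1.1296 -3.2559]
Step 8: x=[3.6857 7.7886 10.5628] v=[1.4263 0.9346 -3.0913]
Max displacement = 1.4372

Answer: 1.4372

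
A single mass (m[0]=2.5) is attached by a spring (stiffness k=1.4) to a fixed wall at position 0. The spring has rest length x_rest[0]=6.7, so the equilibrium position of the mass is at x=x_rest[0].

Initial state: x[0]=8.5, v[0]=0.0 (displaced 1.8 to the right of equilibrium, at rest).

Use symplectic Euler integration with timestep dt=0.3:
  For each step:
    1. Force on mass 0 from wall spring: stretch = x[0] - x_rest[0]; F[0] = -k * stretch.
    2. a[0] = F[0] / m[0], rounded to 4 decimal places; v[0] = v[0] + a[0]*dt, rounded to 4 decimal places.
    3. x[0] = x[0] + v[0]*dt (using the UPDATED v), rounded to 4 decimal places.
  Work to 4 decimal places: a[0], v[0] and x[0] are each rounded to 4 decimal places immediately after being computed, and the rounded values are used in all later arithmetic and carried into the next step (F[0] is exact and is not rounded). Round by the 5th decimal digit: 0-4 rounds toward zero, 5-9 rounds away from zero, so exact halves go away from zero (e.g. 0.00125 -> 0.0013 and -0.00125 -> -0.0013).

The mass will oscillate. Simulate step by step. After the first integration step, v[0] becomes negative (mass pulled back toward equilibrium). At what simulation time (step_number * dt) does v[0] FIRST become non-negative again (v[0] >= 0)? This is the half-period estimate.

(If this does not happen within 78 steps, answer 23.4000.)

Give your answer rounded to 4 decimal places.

Answer: 4.2000

Derivation:
Step 0: x=[8.5000] v=[0.0000]
Step 1: x=[8.4093] v=[-0.3024]
Step 2: x=[8.2324] v=[-0.5896]
Step 3: x=[7.9783] v=[-0.8470]
Step 4: x=[7.6598] v=[-1.0617]
Step 5: x=[7.2929] v=[-1.2230]
Step 6: x=[6.8961] v=[-1.3226]
Step 7: x=[6.4895] v=[-1.3555]
Step 8: x=[6.0935] v=[-1.3201]
Step 9: x=[5.7280] v=[-1.2182]
Step 10: x=[5.4115] v=[-1.0549]
Step 11: x=[5.1600] v=[-0.8384]
Step 12: x=[4.9861] v=[-0.5797]
Step 13: x=[4.8986] v=[-0.2918]
Step 14: x=[4.9018] v=[0.0108]
First v>=0 after going negative at step 14, time=4.2000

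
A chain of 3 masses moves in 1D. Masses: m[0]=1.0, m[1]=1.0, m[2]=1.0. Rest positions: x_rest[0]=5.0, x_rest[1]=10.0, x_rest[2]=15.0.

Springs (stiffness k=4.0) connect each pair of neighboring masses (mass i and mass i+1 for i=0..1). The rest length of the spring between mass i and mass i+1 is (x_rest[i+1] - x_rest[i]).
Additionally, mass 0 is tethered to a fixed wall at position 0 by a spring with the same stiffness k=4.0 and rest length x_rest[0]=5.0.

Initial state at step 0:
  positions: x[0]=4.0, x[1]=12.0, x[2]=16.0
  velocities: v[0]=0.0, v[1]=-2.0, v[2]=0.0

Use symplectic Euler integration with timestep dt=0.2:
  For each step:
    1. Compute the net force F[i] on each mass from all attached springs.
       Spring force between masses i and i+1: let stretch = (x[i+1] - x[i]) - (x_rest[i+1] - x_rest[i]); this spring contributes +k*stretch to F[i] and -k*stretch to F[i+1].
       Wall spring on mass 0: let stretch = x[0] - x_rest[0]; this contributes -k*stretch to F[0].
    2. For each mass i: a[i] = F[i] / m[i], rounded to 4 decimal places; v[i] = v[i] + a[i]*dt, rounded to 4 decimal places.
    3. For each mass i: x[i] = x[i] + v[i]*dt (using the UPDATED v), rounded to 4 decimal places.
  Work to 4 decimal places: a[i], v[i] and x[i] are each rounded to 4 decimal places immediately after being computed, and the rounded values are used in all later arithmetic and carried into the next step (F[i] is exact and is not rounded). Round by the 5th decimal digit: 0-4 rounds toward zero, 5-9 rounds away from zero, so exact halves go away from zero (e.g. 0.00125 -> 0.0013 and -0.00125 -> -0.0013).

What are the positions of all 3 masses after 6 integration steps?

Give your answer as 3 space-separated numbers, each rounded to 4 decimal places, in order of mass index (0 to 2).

Answer: 4.9729 10.3224 14.0352

Derivation:
Step 0: x=[4.0000 12.0000 16.0000] v=[0.0000 -2.0000 0.0000]
Step 1: x=[4.6400 10.9600 16.1600] v=[3.2000 -5.2000 0.8000]
Step 2: x=[5.5488 9.7408 16.2880] v=[4.5440 -6.0960 0.6400]
Step 3: x=[6.2405 8.8984 16.1684] v=[3.4586 -4.2118 -0.5978]
Step 4: x=[6.3590 8.7940 15.6856] v=[0.5925 -0.5221 -2.4138]
Step 5: x=[5.8497 9.4026 14.9002] v=[-2.5467 3.0432 -3.9271]
Step 6: x=[4.9729 10.3224 14.0352] v=[-4.3841 4.5990 -4.3252]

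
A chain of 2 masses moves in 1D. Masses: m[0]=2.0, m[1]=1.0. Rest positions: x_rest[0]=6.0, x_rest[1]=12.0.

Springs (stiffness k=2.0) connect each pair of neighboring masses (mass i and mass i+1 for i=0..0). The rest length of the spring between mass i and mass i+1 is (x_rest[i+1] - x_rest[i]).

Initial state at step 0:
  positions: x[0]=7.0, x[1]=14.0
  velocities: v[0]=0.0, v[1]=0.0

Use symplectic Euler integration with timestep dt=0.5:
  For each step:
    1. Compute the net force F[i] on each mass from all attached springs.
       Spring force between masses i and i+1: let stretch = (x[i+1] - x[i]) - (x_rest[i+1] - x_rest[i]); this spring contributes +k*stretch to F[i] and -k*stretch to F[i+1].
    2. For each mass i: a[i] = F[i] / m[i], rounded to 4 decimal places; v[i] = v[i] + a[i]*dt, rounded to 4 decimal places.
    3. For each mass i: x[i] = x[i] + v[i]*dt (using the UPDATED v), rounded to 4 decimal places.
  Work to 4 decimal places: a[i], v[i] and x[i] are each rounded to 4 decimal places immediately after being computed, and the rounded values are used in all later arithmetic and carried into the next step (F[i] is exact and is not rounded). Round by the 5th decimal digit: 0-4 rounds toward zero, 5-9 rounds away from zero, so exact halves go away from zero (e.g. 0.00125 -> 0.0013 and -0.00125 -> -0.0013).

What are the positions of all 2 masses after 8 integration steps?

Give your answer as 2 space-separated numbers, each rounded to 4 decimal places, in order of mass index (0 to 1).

Step 0: x=[7.0000 14.0000] v=[0.0000 0.0000]
Step 1: x=[7.2500 13.5000] v=[0.5000 -1.0000]
Step 2: x=[7.5625 12.8750] v=[0.6250 -1.2500]
Step 3: x=[7.7032 12.5938] v=[0.2813 -0.5625]
Step 4: x=[7.5665 12.8673] v=[-0.2734 0.5469]
Step 5: x=[7.2550 13.4904] v=[-0.6230 1.2461]
Step 6: x=[7.0024 13.9958] v=[-0.5053 1.0107]
Step 7: x=[6.9981 14.0045] v=[-0.0086 0.0173]
Step 8: x=[7.2454 13.5100] v=[0.4946 -0.9891]

Answer: 7.2454 13.5100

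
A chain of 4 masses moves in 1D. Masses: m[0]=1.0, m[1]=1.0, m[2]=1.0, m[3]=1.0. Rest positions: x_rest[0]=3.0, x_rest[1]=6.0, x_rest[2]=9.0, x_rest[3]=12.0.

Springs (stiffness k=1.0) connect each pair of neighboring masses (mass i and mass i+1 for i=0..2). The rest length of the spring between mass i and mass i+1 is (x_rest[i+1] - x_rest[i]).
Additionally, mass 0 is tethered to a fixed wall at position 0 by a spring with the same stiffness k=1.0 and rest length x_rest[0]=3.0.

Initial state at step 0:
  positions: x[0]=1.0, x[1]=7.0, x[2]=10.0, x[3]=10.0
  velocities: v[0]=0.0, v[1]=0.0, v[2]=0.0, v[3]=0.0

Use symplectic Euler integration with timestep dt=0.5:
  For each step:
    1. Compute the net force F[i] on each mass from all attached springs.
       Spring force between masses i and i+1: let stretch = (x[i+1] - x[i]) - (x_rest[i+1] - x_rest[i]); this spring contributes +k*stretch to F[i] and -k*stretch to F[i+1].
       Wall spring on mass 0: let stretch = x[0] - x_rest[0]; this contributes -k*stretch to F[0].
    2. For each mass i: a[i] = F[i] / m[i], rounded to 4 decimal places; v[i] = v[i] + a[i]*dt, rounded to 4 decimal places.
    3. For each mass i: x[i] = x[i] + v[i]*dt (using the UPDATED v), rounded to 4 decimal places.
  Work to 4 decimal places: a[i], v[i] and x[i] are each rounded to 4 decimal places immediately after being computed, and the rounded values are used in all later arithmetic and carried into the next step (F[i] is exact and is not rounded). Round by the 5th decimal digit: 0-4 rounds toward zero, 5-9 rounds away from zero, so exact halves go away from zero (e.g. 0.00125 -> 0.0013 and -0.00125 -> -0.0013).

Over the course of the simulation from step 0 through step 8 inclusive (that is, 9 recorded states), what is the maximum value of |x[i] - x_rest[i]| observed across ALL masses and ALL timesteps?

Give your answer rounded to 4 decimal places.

Step 0: x=[1.0000 7.0000 10.0000 10.0000] v=[0.0000 0.0000 0.0000 0.0000]
Step 1: x=[2.2500 6.2500 9.2500 10.7500] v=[2.5000 -1.5000 -1.5000 1.5000]
Step 2: x=[3.9375 5.2500 8.1250 11.8750] v=[3.3750 -2.0000 -2.2500 2.2500]
Step 3: x=[4.9688 4.6406 7.2188 12.8125] v=[2.0625 -1.2188 -1.8125 1.8750]
Step 4: x=[4.6758 4.7578 7.0664 13.1016] v=[-0.5860 0.2344 -0.3048 0.5782]
Step 5: x=[3.2344 5.4317 7.8457 12.6319] v=[-2.8829 1.3477 1.5585 -0.9394]
Step 6: x=[1.5337 6.1598 9.2180 11.7157] v=[-3.4015 1.4561 2.7446 -1.8325]
Step 7: x=[0.6061 6.4959 10.4502 10.9250] v=[-1.8553 0.6722 2.4644 -1.5814]
Step 8: x=[0.9994 6.3481 10.8126 10.7656] v=[0.7866 -0.2956 0.7247 -0.3188]
Max displacement = 2.3939

Answer: 2.3939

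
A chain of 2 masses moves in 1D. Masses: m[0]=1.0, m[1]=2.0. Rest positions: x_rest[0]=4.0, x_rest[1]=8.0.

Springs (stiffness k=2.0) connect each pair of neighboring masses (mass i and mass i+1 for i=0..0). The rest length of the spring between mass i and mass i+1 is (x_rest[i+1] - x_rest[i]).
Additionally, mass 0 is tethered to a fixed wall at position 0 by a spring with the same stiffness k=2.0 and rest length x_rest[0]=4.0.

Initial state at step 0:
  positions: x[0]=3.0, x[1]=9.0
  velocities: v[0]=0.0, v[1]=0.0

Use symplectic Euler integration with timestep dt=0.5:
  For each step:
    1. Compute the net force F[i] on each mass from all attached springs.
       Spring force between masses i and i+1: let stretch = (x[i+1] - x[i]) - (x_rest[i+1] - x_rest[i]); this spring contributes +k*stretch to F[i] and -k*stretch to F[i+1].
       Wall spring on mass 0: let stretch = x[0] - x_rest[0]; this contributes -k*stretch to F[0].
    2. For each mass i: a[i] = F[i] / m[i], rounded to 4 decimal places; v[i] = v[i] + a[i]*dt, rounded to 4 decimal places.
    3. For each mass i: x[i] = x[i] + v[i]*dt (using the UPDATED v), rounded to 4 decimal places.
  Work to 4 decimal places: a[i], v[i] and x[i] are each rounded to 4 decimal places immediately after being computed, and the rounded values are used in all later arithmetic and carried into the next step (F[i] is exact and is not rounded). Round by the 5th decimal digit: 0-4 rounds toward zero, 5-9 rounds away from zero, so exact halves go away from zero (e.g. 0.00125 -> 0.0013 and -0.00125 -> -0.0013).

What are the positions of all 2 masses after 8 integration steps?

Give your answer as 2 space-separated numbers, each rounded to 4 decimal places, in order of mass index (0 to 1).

Step 0: x=[3.0000 9.0000] v=[0.0000 0.0000]
Step 1: x=[4.5000 8.5000] v=[3.0000 -1.0000]
Step 2: x=[5.7500 8.0000] v=[2.5000 -1.0000]
Step 3: x=[5.2500 7.9375] v=[-1.0000 -0.1250]
Step 4: x=[3.4688 8.2032] v=[-3.5625 0.5313]
Step 5: x=[2.3204 8.2853] v=[-2.2969 0.1641]
Step 6: x=[2.9942 7.8761] v=[1.3476 -0.8184]
Step 7: x=[4.6119 7.2464] v=[3.2353 -1.2594]
Step 8: x=[5.2409 6.9581] v=[1.2579 -0.5767]

Answer: 5.2409 6.9581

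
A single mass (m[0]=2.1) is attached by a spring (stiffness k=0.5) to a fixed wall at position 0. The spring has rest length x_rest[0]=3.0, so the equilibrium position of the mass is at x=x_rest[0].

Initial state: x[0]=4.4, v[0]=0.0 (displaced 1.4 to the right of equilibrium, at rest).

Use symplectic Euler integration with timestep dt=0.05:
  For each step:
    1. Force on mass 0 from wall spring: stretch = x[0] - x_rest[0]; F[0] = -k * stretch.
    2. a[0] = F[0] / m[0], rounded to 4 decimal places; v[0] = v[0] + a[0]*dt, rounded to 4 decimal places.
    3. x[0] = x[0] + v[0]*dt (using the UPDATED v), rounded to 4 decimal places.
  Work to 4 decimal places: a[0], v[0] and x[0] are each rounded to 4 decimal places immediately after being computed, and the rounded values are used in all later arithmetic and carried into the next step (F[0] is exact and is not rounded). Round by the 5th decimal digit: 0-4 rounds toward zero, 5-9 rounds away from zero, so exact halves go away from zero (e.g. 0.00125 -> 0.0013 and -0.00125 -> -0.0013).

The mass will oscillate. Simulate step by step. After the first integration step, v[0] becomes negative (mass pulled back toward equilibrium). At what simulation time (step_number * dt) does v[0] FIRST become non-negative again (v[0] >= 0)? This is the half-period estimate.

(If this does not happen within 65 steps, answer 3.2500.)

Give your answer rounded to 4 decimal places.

Step 0: x=[4.4000] v=[0.0000]
Step 1: x=[4.3992] v=[-0.0167]
Step 2: x=[4.3975] v=[-0.0334]
Step 3: x=[4.3950] v=[-0.0500]
Step 4: x=[4.3917] v=[-0.0666]
Step 5: x=[4.3875] v=[-0.0832]
Step 6: x=[4.3825] v=[-0.0997]
Step 7: x=[4.3767] v=[-0.1162]
Step 8: x=[4.3701] v=[-0.1326]
Step 9: x=[4.3627] v=[-0.1489]
Step 10: x=[4.3544] v=[-0.1651]
Step 11: x=[4.3453] v=[-0.1812]
Step 12: x=[4.3354] v=[-0.1972]
Step 13: x=[4.3247] v=[-0.2131]
Step 14: x=[4.3133] v=[-0.2289]
Step 15: x=[4.3011] v=[-0.2445]
Step 16: x=[4.2881] v=[-0.2600]
Step 17: x=[4.2743] v=[-0.2753]
Step 18: x=[4.2598] v=[-0.2905]
Step 19: x=[4.2445] v=[-0.3055]
Step 20: x=[4.2285] v=[-0.3203]
Step 21: x=[4.2118] v=[-0.3349]
Step 22: x=[4.1943] v=[-0.3493]
Step 23: x=[4.1761] v=[-0.3635]
Step 24: x=[4.1572] v=[-0.3775]
Step 25: x=[4.1376] v=[-0.3913]
Step 26: x=[4.1174] v=[-0.4048]
Step 27: x=[4.0965] v=[-0.4181]
Step 28: x=[4.0749] v=[-0.4312]
Step 29: x=[4.0527] v=[-0.4440]
Step 30: x=[4.0299] v=[-0.4565]
Step 31: x=[4.0065] v=[-0.4688]
Step 32: x=[3.9825] v=[-0.4808]
Step 33: x=[3.9579] v=[-0.4925]
Step 34: x=[3.9327] v=[-0.5039]
Step 35: x=[3.9070] v=[-0.5150]
Step 36: x=[3.8807] v=[-0.5258]
Step 37: x=[3.8539] v=[-0.5363]
Step 38: x=[3.8266] v=[-0.5465]
Step 39: x=[3.7988] v=[-0.5563]
Step 40: x=[3.7705] v=[-0.5658]
Step 41: x=[3.7418] v=[-0.5750]
Step 42: x=[3.7126] v=[-0.5838]
Step 43: x=[3.6830] v=[-0.5923]
Step 44: x=[3.6530] v=[-0.6004]
Step 45: x=[3.6226] v=[-0.6082]
Step 46: x=[3.5918] v=[-0.6156]
Step 47: x=[3.5607] v=[-0.6226]
Step 48: x=[3.5292] v=[-0.6293]
Step 49: x=[3.4974] v=[-0.6356]
Step 50: x=[3.4653] v=[-0.6415]
Step 51: x=[3.4330] v=[-0.6470]
Step 52: x=[3.4004] v=[-0.6522]
Step 53: x=[3.3676] v=[-0.6570]
Step 54: x=[3.3345] v=[-0.6614]
Step 55: x=[3.3012] v=[-0.6654]
Step 56: x=[3.2678] v=[-0.6690]
Step 57: x=[3.2342] v=[-0.6722]
Step 58: x=[3.2005] v=[-0.6750]
Step 59: x=[3.1666] v=[-0.6774]
Step 60: x=[3.1326] v=[-0.6794]
Step 61: x=[3.0986] v=[-0.6810]
Step 62: x=[3.0645] v=[-0.6822]
Step 63: x=[3.0304] v=[-0.6830]
Step 64: x=[2.9962] v=[-0.6834]
Step 65: x=[2.9620] v=[-0.6834]
v[0] did not become non-negative within 65 steps; using fallback time=3.2500

Answer: 3.2500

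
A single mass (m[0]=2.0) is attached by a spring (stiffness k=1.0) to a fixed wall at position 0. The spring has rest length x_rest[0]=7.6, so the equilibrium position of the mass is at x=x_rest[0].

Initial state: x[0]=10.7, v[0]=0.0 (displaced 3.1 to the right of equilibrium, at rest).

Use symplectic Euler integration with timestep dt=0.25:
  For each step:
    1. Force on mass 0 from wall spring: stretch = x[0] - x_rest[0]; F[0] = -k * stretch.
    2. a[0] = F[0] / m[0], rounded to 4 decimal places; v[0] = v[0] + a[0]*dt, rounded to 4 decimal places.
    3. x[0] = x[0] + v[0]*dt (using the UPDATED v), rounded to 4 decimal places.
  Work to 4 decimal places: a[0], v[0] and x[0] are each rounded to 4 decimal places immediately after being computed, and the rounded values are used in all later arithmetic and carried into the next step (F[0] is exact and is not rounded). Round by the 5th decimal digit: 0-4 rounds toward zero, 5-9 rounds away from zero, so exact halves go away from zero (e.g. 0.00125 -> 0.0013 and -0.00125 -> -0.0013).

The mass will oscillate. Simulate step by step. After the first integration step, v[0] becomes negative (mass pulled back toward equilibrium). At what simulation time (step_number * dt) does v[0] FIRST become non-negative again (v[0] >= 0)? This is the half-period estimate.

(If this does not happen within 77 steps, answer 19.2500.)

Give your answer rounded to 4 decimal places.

Step 0: x=[10.7000] v=[0.0000]
Step 1: x=[10.6031] v=[-0.3875]
Step 2: x=[10.4124] v=[-0.7629]
Step 3: x=[10.1338] v=[-1.1145]
Step 4: x=[9.7760] v=[-1.4312]
Step 5: x=[9.3502] v=[-1.7032]
Step 6: x=[8.8697] v=[-1.9220]
Step 7: x=[8.3495] v=[-2.0807]
Step 8: x=[7.8059] v=[-2.1744]
Step 9: x=[7.2559] v=[-2.2002]
Step 10: x=[6.7166] v=[-2.1572]
Step 11: x=[6.2049] v=[-2.0468]
Step 12: x=[5.7368] v=[-1.8724]
Step 13: x=[5.3269] v=[-1.6395]
Step 14: x=[4.9881] v=[-1.3554]
Step 15: x=[4.7309] v=[-1.0289]
Step 16: x=[4.5633] v=[-0.6703]
Step 17: x=[4.4906] v=[-0.2907]
Step 18: x=[4.5151] v=[0.0980]
First v>=0 after going negative at step 18, time=4.5000

Answer: 4.5000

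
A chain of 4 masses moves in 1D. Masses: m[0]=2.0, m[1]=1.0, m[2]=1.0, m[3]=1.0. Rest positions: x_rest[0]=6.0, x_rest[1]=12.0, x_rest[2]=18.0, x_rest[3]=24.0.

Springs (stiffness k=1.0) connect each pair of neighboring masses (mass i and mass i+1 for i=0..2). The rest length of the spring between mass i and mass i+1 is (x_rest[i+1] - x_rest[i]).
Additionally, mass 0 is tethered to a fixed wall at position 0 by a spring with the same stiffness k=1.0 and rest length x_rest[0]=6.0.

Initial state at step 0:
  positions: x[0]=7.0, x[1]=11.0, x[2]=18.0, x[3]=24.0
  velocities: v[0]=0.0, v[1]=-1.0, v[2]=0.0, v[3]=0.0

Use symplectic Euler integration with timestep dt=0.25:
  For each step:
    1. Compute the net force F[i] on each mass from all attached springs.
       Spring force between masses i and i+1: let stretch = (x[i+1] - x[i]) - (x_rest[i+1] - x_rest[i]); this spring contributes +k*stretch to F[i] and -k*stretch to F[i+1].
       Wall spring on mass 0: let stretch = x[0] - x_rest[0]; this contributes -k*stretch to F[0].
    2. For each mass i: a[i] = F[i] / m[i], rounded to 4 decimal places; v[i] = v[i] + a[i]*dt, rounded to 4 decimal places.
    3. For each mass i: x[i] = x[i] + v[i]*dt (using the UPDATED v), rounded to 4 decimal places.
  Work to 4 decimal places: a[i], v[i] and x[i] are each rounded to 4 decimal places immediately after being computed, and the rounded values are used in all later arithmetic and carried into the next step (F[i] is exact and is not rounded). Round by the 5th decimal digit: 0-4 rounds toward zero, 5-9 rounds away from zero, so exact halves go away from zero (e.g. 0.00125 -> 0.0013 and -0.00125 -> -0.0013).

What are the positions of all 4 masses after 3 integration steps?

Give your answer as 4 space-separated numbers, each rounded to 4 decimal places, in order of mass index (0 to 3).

Answer: 6.4646 11.3348 17.6593 23.9810

Derivation:
Step 0: x=[7.0000 11.0000 18.0000 24.0000] v=[0.0000 -1.0000 0.0000 0.0000]
Step 1: x=[6.9063 10.9375 17.9375 24.0000] v=[-0.3750 -0.2500 -0.2500 0.0000]
Step 2: x=[6.7227 11.0606 17.8164 23.9961] v=[-0.7344 0.4922 -0.4844 -0.0156]
Step 3: x=[6.4646 11.3348 17.6593 23.9810] v=[-1.0325 1.0967 -0.6284 -0.0605]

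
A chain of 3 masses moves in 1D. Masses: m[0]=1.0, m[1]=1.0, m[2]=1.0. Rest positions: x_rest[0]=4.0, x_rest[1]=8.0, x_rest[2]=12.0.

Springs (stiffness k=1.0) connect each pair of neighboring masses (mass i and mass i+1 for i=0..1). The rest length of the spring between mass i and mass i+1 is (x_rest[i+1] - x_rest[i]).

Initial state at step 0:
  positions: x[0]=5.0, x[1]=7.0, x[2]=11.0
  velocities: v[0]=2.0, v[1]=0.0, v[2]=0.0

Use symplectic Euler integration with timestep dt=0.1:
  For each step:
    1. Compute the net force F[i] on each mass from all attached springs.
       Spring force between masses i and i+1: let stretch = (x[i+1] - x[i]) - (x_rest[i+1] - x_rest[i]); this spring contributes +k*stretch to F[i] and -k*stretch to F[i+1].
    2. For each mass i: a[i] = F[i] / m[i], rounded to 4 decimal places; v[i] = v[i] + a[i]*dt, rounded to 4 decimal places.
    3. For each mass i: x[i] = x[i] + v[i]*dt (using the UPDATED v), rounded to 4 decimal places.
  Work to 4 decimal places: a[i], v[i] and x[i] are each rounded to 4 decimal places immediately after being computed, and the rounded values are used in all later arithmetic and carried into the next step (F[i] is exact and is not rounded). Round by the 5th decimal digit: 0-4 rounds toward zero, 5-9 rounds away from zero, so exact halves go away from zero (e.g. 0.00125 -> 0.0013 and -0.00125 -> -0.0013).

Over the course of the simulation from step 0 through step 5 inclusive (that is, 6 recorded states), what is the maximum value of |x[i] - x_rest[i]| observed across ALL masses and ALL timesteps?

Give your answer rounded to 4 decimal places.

Step 0: x=[5.0000 7.0000 11.0000] v=[2.0000 0.0000 0.0000]
Step 1: x=[5.1800 7.0200 11.0000] v=[1.8000 0.2000 0.0000]
Step 2: x=[5.3384 7.0614 11.0002] v=[1.5840 0.4140 0.0020]
Step 3: x=[5.4740 7.1250 11.0010] v=[1.3563 0.6356 0.0081]
Step 4: x=[5.5861 7.2108 11.0031] v=[1.1214 0.8581 0.0205]
Step 5: x=[5.6745 7.3183 11.0072] v=[0.8839 1.0749 0.0413]
Max displacement = 1.6745

Answer: 1.6745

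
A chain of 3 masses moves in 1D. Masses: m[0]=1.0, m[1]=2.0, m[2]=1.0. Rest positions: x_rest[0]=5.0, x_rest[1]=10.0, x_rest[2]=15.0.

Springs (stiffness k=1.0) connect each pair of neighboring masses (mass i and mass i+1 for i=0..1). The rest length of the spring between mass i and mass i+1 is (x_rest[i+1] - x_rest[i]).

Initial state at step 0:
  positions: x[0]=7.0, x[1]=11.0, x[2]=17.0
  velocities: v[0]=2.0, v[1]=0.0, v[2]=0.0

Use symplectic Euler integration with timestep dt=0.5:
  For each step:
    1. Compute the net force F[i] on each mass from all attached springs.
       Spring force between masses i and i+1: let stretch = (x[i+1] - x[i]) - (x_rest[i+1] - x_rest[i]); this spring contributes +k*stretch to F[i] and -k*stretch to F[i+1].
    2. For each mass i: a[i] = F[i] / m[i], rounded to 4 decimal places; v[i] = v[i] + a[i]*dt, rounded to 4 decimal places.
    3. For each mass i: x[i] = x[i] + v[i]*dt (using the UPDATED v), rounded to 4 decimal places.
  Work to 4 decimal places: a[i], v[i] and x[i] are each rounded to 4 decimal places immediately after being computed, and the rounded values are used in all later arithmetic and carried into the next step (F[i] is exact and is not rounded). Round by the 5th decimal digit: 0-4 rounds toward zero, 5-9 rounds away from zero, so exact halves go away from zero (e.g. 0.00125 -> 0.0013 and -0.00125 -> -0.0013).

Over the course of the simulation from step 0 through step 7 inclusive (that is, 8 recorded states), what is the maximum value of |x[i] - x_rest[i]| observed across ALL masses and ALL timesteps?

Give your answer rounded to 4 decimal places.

Answer: 3.6406

Derivation:
Step 0: x=[7.0000 11.0000 17.0000] v=[2.0000 0.0000 0.0000]
Step 1: x=[7.7500 11.2500 16.7500] v=[1.5000 0.5000 -0.5000]
Step 2: x=[8.1250 11.7500 16.3750] v=[0.7500 1.0000 -0.7500]
Step 3: x=[8.1563 12.3750 16.0938] v=[0.0625 1.2500 -0.5625]
Step 4: x=[7.9922 12.9375 16.1329] v=[-0.3282 1.1250 0.0781]
Step 5: x=[7.8144 13.2813 16.6231] v=[-0.3556 0.6875 0.9804]
Step 6: x=[7.7533 13.3594 17.5279] v=[-0.1222 0.1562 1.8095]
Step 7: x=[7.8438 13.2578 18.6406] v=[0.1809 -0.2032 2.2253]
Max displacement = 3.6406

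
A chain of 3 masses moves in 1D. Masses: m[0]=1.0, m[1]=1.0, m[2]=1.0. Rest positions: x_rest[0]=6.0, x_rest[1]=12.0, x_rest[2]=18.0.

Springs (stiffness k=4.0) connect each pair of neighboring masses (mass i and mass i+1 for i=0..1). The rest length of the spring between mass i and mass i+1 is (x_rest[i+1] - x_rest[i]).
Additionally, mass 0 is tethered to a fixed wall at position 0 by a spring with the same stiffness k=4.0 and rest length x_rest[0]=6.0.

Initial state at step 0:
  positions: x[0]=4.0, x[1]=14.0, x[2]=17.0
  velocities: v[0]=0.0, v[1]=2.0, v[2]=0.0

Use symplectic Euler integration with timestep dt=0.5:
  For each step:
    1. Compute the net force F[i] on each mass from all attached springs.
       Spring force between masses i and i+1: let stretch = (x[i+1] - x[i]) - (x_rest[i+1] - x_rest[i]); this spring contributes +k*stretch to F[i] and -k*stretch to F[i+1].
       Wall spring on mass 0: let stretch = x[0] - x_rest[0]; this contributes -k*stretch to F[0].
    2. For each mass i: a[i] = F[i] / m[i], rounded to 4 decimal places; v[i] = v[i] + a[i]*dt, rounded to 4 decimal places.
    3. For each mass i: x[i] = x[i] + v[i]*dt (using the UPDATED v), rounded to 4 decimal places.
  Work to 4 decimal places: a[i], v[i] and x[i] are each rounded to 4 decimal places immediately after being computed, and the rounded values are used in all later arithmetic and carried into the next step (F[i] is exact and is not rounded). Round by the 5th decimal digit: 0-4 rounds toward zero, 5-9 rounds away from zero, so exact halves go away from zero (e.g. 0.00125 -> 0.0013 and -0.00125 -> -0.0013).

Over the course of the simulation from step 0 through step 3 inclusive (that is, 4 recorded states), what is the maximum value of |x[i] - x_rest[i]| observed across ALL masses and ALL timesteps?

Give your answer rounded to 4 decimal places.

Answer: 4.0000

Derivation:
Step 0: x=[4.0000 14.0000 17.0000] v=[0.0000 2.0000 0.0000]
Step 1: x=[10.0000 8.0000 20.0000] v=[12.0000 -12.0000 6.0000]
Step 2: x=[4.0000 16.0000 17.0000] v=[-12.0000 16.0000 -6.0000]
Step 3: x=[6.0000 13.0000 19.0000] v=[4.0000 -6.0000 4.0000]
Max displacement = 4.0000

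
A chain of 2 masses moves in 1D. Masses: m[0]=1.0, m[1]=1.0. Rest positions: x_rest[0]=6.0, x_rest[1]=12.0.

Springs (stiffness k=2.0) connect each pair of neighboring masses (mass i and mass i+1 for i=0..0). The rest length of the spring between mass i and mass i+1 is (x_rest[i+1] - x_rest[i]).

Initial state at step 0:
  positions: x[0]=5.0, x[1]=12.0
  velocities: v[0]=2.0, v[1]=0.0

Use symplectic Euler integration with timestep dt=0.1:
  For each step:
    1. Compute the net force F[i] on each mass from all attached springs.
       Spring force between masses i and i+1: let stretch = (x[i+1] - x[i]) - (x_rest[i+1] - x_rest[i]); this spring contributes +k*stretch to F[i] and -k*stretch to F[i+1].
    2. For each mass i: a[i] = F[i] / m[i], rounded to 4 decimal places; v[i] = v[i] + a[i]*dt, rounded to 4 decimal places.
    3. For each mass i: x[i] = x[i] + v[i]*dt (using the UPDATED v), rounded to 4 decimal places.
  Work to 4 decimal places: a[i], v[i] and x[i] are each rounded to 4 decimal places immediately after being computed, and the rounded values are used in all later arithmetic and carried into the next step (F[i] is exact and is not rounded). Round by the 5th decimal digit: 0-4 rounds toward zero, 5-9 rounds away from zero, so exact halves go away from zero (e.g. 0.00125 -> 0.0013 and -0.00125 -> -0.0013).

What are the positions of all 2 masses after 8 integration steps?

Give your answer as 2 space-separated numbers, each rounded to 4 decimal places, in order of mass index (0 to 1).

Step 0: x=[5.0000 12.0000] v=[2.0000 0.0000]
Step 1: x=[5.2200 11.9800] v=[2.2000 -0.2000]
Step 2: x=[5.4552 11.9448] v=[2.3520 -0.3520]
Step 3: x=[5.7002 11.8998] v=[2.4499 -0.4499]
Step 4: x=[5.9492 11.8508] v=[2.4898 -0.4898]
Step 5: x=[6.1962 11.8038] v=[2.4701 -0.4701]
Step 6: x=[6.4354 11.7646] v=[2.3916 -0.3916]
Step 7: x=[6.6611 11.7389] v=[2.2574 -0.2574]
Step 8: x=[6.8684 11.7316] v=[2.0730 -0.0730]

Answer: 6.8684 11.7316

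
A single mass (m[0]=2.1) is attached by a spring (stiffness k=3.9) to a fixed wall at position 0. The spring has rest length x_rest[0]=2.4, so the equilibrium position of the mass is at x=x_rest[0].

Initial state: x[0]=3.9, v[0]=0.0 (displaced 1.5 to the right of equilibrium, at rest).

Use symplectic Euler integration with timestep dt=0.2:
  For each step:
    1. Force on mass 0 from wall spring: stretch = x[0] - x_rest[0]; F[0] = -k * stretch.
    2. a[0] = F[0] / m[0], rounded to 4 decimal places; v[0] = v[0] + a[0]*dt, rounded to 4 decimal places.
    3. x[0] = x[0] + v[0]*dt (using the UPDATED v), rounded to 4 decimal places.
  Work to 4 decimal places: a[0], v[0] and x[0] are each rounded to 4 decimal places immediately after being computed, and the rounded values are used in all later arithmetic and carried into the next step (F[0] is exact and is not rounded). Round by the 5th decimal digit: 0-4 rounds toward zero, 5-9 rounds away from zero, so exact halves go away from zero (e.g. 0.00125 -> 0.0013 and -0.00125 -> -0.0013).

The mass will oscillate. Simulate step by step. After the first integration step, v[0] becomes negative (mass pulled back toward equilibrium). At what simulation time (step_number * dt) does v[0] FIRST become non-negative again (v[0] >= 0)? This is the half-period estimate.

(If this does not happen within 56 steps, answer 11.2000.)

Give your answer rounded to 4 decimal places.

Step 0: x=[3.9000] v=[0.0000]
Step 1: x=[3.7886] v=[-0.5571]
Step 2: x=[3.5740] v=[-1.0729]
Step 3: x=[3.2722] v=[-1.5090]
Step 4: x=[2.9056] v=[-1.8330]
Step 5: x=[2.5014] v=[-2.0208]
Step 6: x=[2.0897] v=[-2.0585]
Step 7: x=[1.7011] v=[-1.9432]
Step 8: x=[1.3644] v=[-1.6836]
Step 9: x=[1.1046] v=[-1.2989]
Step 10: x=[0.9410] v=[-0.8178]
Step 11: x=[0.8858] v=[-0.2759]
Step 12: x=[0.9431] v=[0.2865]
First v>=0 after going negative at step 12, time=2.4000

Answer: 2.4000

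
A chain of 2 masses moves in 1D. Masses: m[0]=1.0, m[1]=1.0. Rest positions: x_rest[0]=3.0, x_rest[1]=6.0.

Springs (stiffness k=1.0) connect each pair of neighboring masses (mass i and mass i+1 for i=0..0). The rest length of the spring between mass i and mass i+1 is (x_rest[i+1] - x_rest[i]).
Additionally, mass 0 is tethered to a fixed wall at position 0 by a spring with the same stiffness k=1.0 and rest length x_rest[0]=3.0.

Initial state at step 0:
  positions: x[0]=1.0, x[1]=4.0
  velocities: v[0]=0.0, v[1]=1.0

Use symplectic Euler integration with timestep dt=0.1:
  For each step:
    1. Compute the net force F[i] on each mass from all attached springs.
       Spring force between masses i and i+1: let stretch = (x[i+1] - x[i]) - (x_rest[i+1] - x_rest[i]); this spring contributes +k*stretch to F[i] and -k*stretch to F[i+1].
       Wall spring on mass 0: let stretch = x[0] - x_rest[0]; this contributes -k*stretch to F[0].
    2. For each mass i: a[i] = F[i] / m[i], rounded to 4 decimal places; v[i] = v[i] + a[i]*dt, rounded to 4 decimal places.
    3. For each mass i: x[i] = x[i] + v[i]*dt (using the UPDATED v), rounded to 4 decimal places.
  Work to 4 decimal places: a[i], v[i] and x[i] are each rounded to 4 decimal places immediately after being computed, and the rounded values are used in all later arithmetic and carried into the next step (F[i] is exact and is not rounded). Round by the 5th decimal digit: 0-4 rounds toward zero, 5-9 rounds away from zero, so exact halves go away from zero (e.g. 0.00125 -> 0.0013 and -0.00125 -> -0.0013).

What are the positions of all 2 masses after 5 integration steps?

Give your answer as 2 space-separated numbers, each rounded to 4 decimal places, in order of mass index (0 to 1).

Step 0: x=[1.0000 4.0000] v=[0.0000 1.0000]
Step 1: x=[1.0200 4.1000] v=[0.2000 1.0000]
Step 2: x=[1.0606 4.1992] v=[0.4060 0.9920]
Step 3: x=[1.1220 4.2970] v=[0.6138 0.9781]
Step 4: x=[1.2039 4.3931] v=[0.8191 0.9606]
Step 5: x=[1.3057 4.4873] v=[1.0176 0.9417]

Answer: 1.3057 4.4873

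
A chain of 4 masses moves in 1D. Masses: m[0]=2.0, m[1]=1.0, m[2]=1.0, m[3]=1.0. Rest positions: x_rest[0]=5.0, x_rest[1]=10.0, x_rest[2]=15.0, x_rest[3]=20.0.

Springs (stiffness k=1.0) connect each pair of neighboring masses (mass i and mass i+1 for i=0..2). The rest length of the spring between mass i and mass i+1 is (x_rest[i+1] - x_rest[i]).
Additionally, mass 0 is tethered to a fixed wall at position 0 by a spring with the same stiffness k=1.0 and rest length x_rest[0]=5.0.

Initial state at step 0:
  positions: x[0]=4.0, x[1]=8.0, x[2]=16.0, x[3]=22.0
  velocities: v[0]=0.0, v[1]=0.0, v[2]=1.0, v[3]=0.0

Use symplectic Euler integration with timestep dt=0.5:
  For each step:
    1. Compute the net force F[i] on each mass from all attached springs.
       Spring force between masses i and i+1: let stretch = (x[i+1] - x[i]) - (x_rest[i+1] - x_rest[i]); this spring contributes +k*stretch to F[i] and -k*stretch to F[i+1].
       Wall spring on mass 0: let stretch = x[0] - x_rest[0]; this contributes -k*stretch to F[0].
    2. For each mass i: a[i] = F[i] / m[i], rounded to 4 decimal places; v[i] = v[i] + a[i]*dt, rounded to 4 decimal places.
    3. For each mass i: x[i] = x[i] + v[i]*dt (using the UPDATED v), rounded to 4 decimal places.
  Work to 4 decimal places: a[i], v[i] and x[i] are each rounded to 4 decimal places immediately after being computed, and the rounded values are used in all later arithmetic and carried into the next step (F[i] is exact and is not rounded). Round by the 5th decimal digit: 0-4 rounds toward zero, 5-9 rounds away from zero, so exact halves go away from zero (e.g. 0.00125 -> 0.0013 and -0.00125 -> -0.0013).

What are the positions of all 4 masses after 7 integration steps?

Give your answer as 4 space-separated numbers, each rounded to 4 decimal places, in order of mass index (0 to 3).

Step 0: x=[4.0000 8.0000 16.0000 22.0000] v=[0.0000 0.0000 1.0000 0.0000]
Step 1: x=[4.0000 9.0000 16.0000 21.7500] v=[0.0000 2.0000 0.0000 -0.5000]
Step 2: x=[4.1250 10.5000 15.6875 21.3125] v=[0.2500 3.0000 -0.6250 -0.8750]
Step 3: x=[4.5313 11.7032 15.4844 20.7188] v=[0.8125 2.4063 -0.4063 -1.1875]
Step 4: x=[5.2677 12.0587 15.6446 20.0665] v=[1.4727 0.7110 0.3203 -1.3047]
Step 5: x=[6.1945 11.6129 16.0138 19.5587] v=[1.8536 -0.8916 0.7383 -1.0157]
Step 6: x=[7.0243 10.9127 16.1690 19.4146] v=[1.6596 -1.4004 0.3103 -0.2882]
Step 7: x=[7.4621 10.5545 15.8215 19.7091] v=[0.8756 -0.7165 -0.6951 0.5890]

Answer: 7.4621 10.5545 15.8215 19.7091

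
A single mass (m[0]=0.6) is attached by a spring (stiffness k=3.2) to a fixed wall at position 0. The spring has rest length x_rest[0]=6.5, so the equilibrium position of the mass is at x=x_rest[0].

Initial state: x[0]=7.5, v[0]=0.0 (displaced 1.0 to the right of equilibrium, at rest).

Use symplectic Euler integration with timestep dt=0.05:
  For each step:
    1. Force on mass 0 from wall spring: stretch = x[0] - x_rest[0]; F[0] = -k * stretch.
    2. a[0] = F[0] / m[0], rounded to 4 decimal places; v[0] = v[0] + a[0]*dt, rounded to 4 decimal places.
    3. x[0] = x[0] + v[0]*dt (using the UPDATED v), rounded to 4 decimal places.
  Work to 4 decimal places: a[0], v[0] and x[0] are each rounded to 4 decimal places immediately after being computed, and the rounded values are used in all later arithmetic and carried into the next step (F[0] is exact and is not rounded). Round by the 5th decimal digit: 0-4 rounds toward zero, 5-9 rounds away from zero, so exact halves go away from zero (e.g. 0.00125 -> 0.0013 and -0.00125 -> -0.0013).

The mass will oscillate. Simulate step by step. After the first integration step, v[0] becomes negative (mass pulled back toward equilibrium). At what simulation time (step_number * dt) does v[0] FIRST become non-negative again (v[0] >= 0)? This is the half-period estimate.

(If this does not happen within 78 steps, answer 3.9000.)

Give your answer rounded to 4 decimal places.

Answer: 1.4000

Derivation:
Step 0: x=[7.5000] v=[0.0000]
Step 1: x=[7.4867] v=[-0.2667]
Step 2: x=[7.4602] v=[-0.5298]
Step 3: x=[7.4209] v=[-0.7859]
Step 4: x=[7.3693] v=[-1.0315]
Step 5: x=[7.3061] v=[-1.2633]
Step 6: x=[7.2322] v=[-1.4783]
Step 7: x=[7.1485] v=[-1.6736]
Step 8: x=[7.0562] v=[-1.8465]
Step 9: x=[6.9565] v=[-1.9948]
Step 10: x=[6.8507] v=[-2.1165]
Step 11: x=[6.7402] v=[-2.2100]
Step 12: x=[6.6265] v=[-2.2741]
Step 13: x=[6.5111] v=[-2.3078]
Step 14: x=[6.3956] v=[-2.3108]
Step 15: x=[6.2815] v=[-2.2830]
Step 16: x=[6.1703] v=[-2.2247]
Step 17: x=[6.0635] v=[-2.1368]
Step 18: x=[5.9625] v=[-2.0204]
Step 19: x=[5.8686] v=[-1.8771]
Step 20: x=[5.7832] v=[-1.7087]
Step 21: x=[5.7073] v=[-1.5176]
Step 22: x=[5.6420] v=[-1.3062]
Step 23: x=[5.5881] v=[-1.0774]
Step 24: x=[5.5464] v=[-0.8342]
Step 25: x=[5.5174] v=[-0.5799]
Step 26: x=[5.5015] v=[-0.3179]
Step 27: x=[5.4989] v=[-0.0516]
Step 28: x=[5.5097] v=[0.2154]
First v>=0 after going negative at step 28, time=1.4000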